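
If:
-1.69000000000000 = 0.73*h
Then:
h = -2.32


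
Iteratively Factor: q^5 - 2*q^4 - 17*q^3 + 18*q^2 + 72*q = (q + 2)*(q^4 - 4*q^3 - 9*q^2 + 36*q) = q*(q + 2)*(q^3 - 4*q^2 - 9*q + 36) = q*(q + 2)*(q + 3)*(q^2 - 7*q + 12) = q*(q - 3)*(q + 2)*(q + 3)*(q - 4)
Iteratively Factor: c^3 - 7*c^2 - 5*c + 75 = (c + 3)*(c^2 - 10*c + 25) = (c - 5)*(c + 3)*(c - 5)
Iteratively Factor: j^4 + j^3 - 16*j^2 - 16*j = (j)*(j^3 + j^2 - 16*j - 16) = j*(j + 1)*(j^2 - 16) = j*(j + 1)*(j + 4)*(j - 4)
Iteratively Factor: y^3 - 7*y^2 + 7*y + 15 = (y - 3)*(y^2 - 4*y - 5) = (y - 3)*(y + 1)*(y - 5)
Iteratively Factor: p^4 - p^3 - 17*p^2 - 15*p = (p + 1)*(p^3 - 2*p^2 - 15*p) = p*(p + 1)*(p^2 - 2*p - 15) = p*(p - 5)*(p + 1)*(p + 3)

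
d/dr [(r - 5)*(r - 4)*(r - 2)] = 3*r^2 - 22*r + 38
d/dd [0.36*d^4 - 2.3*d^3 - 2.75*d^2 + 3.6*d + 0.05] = 1.44*d^3 - 6.9*d^2 - 5.5*d + 3.6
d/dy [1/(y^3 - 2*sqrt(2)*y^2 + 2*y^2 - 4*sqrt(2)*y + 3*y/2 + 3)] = 2*(-6*y^2 - 8*y + 8*sqrt(2)*y - 3 + 8*sqrt(2))/(2*y^3 - 4*sqrt(2)*y^2 + 4*y^2 - 8*sqrt(2)*y + 3*y + 6)^2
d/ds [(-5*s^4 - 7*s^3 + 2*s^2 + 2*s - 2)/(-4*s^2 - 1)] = (40*s^5 + 28*s^4 + 20*s^3 + 29*s^2 - 20*s - 2)/(16*s^4 + 8*s^2 + 1)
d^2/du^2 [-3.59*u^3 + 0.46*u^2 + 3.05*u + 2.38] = 0.92 - 21.54*u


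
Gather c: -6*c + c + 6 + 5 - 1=10 - 5*c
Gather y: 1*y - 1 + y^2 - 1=y^2 + y - 2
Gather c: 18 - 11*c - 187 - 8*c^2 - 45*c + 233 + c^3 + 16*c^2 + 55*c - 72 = c^3 + 8*c^2 - c - 8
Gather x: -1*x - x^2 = -x^2 - x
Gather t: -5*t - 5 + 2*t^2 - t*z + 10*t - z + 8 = 2*t^2 + t*(5 - z) - z + 3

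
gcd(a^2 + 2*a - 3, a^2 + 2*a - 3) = a^2 + 2*a - 3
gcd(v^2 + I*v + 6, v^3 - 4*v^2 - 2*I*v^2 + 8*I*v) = v - 2*I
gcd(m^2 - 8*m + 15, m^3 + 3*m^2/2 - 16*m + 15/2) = m - 3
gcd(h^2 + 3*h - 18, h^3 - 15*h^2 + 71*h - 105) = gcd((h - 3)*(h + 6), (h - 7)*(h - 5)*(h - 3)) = h - 3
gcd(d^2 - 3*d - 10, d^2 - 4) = d + 2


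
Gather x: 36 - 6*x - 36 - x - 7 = -7*x - 7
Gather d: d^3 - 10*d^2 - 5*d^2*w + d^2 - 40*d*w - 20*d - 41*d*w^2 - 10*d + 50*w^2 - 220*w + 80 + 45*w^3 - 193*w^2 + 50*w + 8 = d^3 + d^2*(-5*w - 9) + d*(-41*w^2 - 40*w - 30) + 45*w^3 - 143*w^2 - 170*w + 88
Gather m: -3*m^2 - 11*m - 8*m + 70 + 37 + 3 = -3*m^2 - 19*m + 110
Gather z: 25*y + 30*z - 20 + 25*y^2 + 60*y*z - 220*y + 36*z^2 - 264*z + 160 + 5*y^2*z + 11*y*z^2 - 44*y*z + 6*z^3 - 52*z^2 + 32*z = 25*y^2 - 195*y + 6*z^3 + z^2*(11*y - 16) + z*(5*y^2 + 16*y - 202) + 140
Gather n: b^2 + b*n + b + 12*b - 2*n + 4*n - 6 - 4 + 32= b^2 + 13*b + n*(b + 2) + 22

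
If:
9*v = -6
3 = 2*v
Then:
No Solution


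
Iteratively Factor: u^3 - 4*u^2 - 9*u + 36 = (u - 3)*(u^2 - u - 12) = (u - 4)*(u - 3)*(u + 3)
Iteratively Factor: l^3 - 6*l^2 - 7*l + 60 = (l + 3)*(l^2 - 9*l + 20) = (l - 4)*(l + 3)*(l - 5)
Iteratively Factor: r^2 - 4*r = (r)*(r - 4)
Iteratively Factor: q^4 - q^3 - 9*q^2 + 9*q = (q - 1)*(q^3 - 9*q) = q*(q - 1)*(q^2 - 9) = q*(q - 3)*(q - 1)*(q + 3)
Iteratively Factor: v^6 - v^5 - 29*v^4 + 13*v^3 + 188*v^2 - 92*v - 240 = (v - 5)*(v^5 + 4*v^4 - 9*v^3 - 32*v^2 + 28*v + 48) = (v - 5)*(v + 1)*(v^4 + 3*v^3 - 12*v^2 - 20*v + 48) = (v - 5)*(v + 1)*(v + 3)*(v^3 - 12*v + 16) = (v - 5)*(v - 2)*(v + 1)*(v + 3)*(v^2 + 2*v - 8) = (v - 5)*(v - 2)^2*(v + 1)*(v + 3)*(v + 4)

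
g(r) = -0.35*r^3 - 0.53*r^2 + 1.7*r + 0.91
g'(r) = -1.05*r^2 - 1.06*r + 1.7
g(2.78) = -5.98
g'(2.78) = -9.36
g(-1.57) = -1.71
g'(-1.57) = 0.78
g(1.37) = 1.34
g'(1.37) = -1.72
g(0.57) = 1.64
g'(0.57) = 0.75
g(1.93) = -0.30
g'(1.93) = -4.26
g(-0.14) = 0.66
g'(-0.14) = 1.83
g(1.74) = 0.42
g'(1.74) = -3.32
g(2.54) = -3.93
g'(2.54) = -7.77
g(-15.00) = 1037.41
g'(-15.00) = -218.65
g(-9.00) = 197.83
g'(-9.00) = -73.81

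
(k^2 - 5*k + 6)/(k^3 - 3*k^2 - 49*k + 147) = (k - 2)/(k^2 - 49)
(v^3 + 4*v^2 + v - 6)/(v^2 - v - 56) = (-v^3 - 4*v^2 - v + 6)/(-v^2 + v + 56)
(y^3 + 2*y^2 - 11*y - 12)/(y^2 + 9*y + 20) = (y^2 - 2*y - 3)/(y + 5)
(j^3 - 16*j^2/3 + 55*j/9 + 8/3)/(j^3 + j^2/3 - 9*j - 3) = (j - 8/3)/(j + 3)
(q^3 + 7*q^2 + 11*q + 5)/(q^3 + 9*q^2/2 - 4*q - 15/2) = 2*(q + 1)/(2*q - 3)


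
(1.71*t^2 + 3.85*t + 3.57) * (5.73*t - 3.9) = 9.7983*t^3 + 15.3915*t^2 + 5.4411*t - 13.923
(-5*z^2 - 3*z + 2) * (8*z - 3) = -40*z^3 - 9*z^2 + 25*z - 6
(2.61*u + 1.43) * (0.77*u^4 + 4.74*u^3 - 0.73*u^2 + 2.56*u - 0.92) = 2.0097*u^5 + 13.4725*u^4 + 4.8729*u^3 + 5.6377*u^2 + 1.2596*u - 1.3156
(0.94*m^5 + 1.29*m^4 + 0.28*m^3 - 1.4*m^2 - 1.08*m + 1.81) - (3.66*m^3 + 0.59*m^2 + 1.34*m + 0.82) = 0.94*m^5 + 1.29*m^4 - 3.38*m^3 - 1.99*m^2 - 2.42*m + 0.99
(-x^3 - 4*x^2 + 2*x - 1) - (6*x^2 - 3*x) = -x^3 - 10*x^2 + 5*x - 1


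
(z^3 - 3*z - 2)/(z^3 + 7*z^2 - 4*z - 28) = (z^2 + 2*z + 1)/(z^2 + 9*z + 14)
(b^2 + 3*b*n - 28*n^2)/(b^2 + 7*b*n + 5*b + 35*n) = (b - 4*n)/(b + 5)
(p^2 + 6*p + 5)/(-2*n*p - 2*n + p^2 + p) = (p + 5)/(-2*n + p)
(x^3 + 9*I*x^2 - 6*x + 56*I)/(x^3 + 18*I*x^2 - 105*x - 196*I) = (x - 2*I)/(x + 7*I)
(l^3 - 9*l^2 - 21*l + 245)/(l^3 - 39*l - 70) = (l - 7)/(l + 2)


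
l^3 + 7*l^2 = l^2*(l + 7)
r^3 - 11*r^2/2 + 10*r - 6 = (r - 2)^2*(r - 3/2)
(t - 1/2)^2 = t^2 - t + 1/4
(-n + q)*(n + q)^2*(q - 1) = -n^3*q + n^3 - n^2*q^2 + n^2*q + n*q^3 - n*q^2 + q^4 - q^3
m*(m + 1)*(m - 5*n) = m^3 - 5*m^2*n + m^2 - 5*m*n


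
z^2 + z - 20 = (z - 4)*(z + 5)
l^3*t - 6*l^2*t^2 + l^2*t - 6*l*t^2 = l*(l - 6*t)*(l*t + t)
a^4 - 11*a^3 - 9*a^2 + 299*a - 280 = (a - 8)*(a - 7)*(a - 1)*(a + 5)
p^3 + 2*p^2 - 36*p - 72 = (p - 6)*(p + 2)*(p + 6)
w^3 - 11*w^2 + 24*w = w*(w - 8)*(w - 3)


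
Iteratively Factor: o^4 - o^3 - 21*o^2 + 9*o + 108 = (o - 4)*(o^3 + 3*o^2 - 9*o - 27) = (o - 4)*(o + 3)*(o^2 - 9) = (o - 4)*(o - 3)*(o + 3)*(o + 3)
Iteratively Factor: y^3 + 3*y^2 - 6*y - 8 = (y - 2)*(y^2 + 5*y + 4) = (y - 2)*(y + 1)*(y + 4)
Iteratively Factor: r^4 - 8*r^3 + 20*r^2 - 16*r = (r)*(r^3 - 8*r^2 + 20*r - 16) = r*(r - 2)*(r^2 - 6*r + 8) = r*(r - 4)*(r - 2)*(r - 2)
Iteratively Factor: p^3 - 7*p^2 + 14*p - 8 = (p - 2)*(p^2 - 5*p + 4) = (p - 2)*(p - 1)*(p - 4)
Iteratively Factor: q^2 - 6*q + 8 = (q - 4)*(q - 2)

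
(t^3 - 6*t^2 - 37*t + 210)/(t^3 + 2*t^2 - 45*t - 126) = (t - 5)/(t + 3)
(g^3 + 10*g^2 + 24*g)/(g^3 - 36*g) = (g + 4)/(g - 6)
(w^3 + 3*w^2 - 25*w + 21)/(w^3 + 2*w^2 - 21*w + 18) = (w + 7)/(w + 6)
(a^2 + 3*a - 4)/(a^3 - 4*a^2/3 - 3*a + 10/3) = 3*(a + 4)/(3*a^2 - a - 10)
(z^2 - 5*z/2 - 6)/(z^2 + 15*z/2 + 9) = (z - 4)/(z + 6)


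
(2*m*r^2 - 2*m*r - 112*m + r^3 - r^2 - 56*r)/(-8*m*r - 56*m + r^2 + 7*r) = (2*m*r - 16*m + r^2 - 8*r)/(-8*m + r)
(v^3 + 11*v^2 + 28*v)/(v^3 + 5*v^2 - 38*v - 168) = v/(v - 6)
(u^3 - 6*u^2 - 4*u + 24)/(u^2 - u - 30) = (u^2 - 4)/(u + 5)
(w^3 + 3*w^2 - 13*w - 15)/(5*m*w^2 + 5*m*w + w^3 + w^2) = (w^2 + 2*w - 15)/(w*(5*m + w))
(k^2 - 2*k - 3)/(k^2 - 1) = (k - 3)/(k - 1)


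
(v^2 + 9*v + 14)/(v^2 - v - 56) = (v + 2)/(v - 8)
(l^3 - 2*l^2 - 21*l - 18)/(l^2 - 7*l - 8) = (l^2 - 3*l - 18)/(l - 8)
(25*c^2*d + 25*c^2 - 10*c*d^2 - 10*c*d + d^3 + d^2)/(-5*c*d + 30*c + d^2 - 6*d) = (-5*c*d - 5*c + d^2 + d)/(d - 6)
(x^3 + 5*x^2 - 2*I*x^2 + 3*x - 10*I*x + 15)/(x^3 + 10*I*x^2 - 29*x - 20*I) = (x^2 + x*(5 - 3*I) - 15*I)/(x^2 + 9*I*x - 20)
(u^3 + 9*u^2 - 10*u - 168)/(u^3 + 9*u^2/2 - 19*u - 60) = 2*(u + 7)/(2*u + 5)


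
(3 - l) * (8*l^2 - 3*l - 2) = -8*l^3 + 27*l^2 - 7*l - 6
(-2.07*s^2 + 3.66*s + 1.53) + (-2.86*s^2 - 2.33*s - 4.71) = -4.93*s^2 + 1.33*s - 3.18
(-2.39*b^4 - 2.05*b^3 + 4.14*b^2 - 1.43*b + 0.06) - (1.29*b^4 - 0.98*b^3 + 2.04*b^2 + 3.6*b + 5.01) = -3.68*b^4 - 1.07*b^3 + 2.1*b^2 - 5.03*b - 4.95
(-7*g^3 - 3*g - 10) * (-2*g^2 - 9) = 14*g^5 + 69*g^3 + 20*g^2 + 27*g + 90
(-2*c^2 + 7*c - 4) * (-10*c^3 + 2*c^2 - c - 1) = 20*c^5 - 74*c^4 + 56*c^3 - 13*c^2 - 3*c + 4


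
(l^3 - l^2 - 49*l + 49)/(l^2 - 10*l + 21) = (l^2 + 6*l - 7)/(l - 3)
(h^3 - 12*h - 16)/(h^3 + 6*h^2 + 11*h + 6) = (h^2 - 2*h - 8)/(h^2 + 4*h + 3)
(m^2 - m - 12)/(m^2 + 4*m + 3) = (m - 4)/(m + 1)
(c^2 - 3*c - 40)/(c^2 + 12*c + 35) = (c - 8)/(c + 7)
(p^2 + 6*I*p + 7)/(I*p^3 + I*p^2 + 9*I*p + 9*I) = (-I*p^2 + 6*p - 7*I)/(p^3 + p^2 + 9*p + 9)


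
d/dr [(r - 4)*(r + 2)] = 2*r - 2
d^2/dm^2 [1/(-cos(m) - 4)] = (cos(m)^2 - 4*cos(m) - 2)/(cos(m) + 4)^3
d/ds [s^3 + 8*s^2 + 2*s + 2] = 3*s^2 + 16*s + 2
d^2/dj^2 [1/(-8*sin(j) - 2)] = 2*(4*sin(j)^2 - sin(j) - 8)/(4*sin(j) + 1)^3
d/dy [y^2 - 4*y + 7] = 2*y - 4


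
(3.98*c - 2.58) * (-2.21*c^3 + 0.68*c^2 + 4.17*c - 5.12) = -8.7958*c^4 + 8.4082*c^3 + 14.8422*c^2 - 31.1362*c + 13.2096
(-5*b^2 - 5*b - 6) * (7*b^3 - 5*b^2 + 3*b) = -35*b^5 - 10*b^4 - 32*b^3 + 15*b^2 - 18*b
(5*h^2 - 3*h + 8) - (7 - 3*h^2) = 8*h^2 - 3*h + 1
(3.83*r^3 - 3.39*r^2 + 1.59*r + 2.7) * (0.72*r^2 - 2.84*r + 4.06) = 2.7576*r^5 - 13.318*r^4 + 26.3222*r^3 - 16.335*r^2 - 1.2126*r + 10.962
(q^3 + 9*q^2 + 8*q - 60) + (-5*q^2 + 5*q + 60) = q^3 + 4*q^2 + 13*q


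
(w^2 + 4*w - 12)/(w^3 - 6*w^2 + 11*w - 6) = (w + 6)/(w^2 - 4*w + 3)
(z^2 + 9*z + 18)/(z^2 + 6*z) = (z + 3)/z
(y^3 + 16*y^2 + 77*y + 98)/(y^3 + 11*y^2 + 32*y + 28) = (y + 7)/(y + 2)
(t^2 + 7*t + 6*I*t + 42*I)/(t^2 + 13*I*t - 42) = (t + 7)/(t + 7*I)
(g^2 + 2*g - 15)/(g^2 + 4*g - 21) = (g + 5)/(g + 7)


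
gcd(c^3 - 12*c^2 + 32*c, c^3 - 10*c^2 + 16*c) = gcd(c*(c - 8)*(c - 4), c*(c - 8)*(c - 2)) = c^2 - 8*c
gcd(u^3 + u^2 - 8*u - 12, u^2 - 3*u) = u - 3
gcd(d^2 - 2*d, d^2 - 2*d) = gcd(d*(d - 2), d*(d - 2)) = d^2 - 2*d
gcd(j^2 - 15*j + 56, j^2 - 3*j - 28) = j - 7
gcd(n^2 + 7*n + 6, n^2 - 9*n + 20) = 1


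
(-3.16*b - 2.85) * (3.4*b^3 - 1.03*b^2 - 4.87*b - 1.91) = -10.744*b^4 - 6.4352*b^3 + 18.3247*b^2 + 19.9151*b + 5.4435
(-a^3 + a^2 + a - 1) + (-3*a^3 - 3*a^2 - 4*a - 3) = -4*a^3 - 2*a^2 - 3*a - 4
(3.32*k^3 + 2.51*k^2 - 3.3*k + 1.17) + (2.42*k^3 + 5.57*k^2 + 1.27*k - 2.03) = 5.74*k^3 + 8.08*k^2 - 2.03*k - 0.86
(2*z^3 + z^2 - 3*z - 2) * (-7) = -14*z^3 - 7*z^2 + 21*z + 14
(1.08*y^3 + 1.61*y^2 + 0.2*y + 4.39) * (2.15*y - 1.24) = 2.322*y^4 + 2.1223*y^3 - 1.5664*y^2 + 9.1905*y - 5.4436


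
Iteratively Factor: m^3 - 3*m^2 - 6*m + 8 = (m + 2)*(m^2 - 5*m + 4) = (m - 4)*(m + 2)*(m - 1)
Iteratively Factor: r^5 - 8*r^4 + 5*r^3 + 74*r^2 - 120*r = (r)*(r^4 - 8*r^3 + 5*r^2 + 74*r - 120) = r*(r - 2)*(r^3 - 6*r^2 - 7*r + 60) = r*(r - 4)*(r - 2)*(r^2 - 2*r - 15) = r*(r - 4)*(r - 2)*(r + 3)*(r - 5)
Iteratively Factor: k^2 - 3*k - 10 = (k + 2)*(k - 5)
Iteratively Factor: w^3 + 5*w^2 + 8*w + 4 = (w + 2)*(w^2 + 3*w + 2) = (w + 2)^2*(w + 1)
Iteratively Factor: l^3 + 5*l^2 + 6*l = (l)*(l^2 + 5*l + 6) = l*(l + 3)*(l + 2)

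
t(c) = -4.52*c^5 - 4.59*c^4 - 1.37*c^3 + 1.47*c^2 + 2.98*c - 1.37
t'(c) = -22.6*c^4 - 18.36*c^3 - 4.11*c^2 + 2.94*c + 2.98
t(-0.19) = -1.88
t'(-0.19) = 2.37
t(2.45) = -569.77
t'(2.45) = -1098.77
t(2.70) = -902.08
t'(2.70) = -1581.48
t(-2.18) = 132.19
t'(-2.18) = -343.18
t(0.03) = -1.28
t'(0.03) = 3.06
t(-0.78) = -2.54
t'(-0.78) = -1.47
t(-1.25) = 2.47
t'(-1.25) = -26.43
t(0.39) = -0.21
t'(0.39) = 1.89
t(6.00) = -41322.65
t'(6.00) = -33382.70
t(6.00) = -41322.65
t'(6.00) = -33382.70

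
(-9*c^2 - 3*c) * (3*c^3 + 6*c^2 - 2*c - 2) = -27*c^5 - 63*c^4 + 24*c^2 + 6*c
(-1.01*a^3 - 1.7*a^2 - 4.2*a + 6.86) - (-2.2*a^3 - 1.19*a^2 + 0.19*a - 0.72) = 1.19*a^3 - 0.51*a^2 - 4.39*a + 7.58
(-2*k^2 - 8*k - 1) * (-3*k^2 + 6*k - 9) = 6*k^4 + 12*k^3 - 27*k^2 + 66*k + 9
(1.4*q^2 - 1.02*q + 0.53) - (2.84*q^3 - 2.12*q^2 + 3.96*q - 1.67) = -2.84*q^3 + 3.52*q^2 - 4.98*q + 2.2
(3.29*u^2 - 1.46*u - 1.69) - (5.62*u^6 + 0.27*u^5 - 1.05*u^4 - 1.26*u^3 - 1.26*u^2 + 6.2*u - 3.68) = -5.62*u^6 - 0.27*u^5 + 1.05*u^4 + 1.26*u^3 + 4.55*u^2 - 7.66*u + 1.99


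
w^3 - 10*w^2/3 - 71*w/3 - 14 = (w - 7)*(w + 2/3)*(w + 3)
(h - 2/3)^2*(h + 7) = h^3 + 17*h^2/3 - 80*h/9 + 28/9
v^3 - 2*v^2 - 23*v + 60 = (v - 4)*(v - 3)*(v + 5)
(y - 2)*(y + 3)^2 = y^3 + 4*y^2 - 3*y - 18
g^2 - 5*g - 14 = (g - 7)*(g + 2)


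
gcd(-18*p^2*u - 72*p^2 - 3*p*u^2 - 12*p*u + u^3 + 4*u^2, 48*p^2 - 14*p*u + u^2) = 6*p - u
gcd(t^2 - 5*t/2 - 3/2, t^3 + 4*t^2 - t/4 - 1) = t + 1/2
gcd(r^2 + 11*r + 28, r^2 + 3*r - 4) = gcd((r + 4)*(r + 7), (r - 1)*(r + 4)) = r + 4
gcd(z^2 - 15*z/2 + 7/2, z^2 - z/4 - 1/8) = z - 1/2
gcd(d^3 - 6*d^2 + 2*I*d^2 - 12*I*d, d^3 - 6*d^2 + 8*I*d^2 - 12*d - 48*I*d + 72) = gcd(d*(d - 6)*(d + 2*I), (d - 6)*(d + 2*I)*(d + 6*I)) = d^2 + d*(-6 + 2*I) - 12*I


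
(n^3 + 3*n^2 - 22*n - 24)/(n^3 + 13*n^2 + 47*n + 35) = (n^2 + 2*n - 24)/(n^2 + 12*n + 35)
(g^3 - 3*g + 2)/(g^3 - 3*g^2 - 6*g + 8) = (g - 1)/(g - 4)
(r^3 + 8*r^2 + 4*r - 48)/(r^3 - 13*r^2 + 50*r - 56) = (r^2 + 10*r + 24)/(r^2 - 11*r + 28)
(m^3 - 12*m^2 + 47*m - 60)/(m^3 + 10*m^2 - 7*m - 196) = (m^2 - 8*m + 15)/(m^2 + 14*m + 49)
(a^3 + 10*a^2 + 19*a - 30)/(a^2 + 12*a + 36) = (a^2 + 4*a - 5)/(a + 6)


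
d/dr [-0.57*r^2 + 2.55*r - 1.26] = 2.55 - 1.14*r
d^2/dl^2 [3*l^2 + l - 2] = 6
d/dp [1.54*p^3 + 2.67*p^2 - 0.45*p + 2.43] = 4.62*p^2 + 5.34*p - 0.45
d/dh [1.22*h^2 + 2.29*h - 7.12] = 2.44*h + 2.29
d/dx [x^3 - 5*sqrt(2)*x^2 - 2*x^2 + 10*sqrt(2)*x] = 3*x^2 - 10*sqrt(2)*x - 4*x + 10*sqrt(2)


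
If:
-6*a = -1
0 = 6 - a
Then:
No Solution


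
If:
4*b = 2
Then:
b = 1/2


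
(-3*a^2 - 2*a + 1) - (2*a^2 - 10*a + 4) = -5*a^2 + 8*a - 3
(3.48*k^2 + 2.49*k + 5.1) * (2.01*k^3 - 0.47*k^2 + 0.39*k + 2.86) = 6.9948*k^5 + 3.3693*k^4 + 10.4379*k^3 + 8.5269*k^2 + 9.1104*k + 14.586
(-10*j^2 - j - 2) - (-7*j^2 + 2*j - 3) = -3*j^2 - 3*j + 1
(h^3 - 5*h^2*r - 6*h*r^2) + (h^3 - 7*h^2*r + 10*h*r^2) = 2*h^3 - 12*h^2*r + 4*h*r^2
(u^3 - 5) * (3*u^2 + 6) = 3*u^5 + 6*u^3 - 15*u^2 - 30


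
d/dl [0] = 0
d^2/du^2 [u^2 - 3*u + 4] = 2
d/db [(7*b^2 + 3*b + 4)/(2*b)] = 7/2 - 2/b^2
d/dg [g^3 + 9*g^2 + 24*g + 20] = 3*g^2 + 18*g + 24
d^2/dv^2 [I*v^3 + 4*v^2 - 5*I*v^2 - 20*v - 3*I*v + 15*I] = 6*I*v + 8 - 10*I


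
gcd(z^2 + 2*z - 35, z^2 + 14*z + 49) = z + 7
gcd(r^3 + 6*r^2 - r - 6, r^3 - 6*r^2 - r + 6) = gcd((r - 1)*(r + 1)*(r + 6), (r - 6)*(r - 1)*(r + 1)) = r^2 - 1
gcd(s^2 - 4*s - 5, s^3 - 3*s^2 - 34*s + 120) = s - 5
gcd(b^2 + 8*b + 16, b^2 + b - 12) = b + 4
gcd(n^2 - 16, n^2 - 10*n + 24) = n - 4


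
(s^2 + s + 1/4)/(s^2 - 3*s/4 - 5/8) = 2*(2*s + 1)/(4*s - 5)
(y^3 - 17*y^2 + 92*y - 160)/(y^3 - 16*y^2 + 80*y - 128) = (y - 5)/(y - 4)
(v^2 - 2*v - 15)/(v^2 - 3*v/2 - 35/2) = 2*(v + 3)/(2*v + 7)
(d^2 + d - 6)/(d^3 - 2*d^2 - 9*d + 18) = 1/(d - 3)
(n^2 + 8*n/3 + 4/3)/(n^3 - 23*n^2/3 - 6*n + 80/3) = (3*n + 2)/(3*n^2 - 29*n + 40)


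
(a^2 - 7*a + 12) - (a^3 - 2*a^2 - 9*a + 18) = -a^3 + 3*a^2 + 2*a - 6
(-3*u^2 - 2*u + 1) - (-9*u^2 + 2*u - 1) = 6*u^2 - 4*u + 2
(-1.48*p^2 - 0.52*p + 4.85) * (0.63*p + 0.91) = -0.9324*p^3 - 1.6744*p^2 + 2.5823*p + 4.4135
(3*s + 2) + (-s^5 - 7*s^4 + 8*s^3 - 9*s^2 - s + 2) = -s^5 - 7*s^4 + 8*s^3 - 9*s^2 + 2*s + 4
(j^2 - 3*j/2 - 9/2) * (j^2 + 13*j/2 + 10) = j^4 + 5*j^3 - 17*j^2/4 - 177*j/4 - 45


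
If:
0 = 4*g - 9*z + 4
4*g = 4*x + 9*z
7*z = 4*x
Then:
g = -16/7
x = -1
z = -4/7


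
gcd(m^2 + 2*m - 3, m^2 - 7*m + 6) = m - 1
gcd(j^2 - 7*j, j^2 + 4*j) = j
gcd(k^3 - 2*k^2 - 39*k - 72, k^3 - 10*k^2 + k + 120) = k^2 - 5*k - 24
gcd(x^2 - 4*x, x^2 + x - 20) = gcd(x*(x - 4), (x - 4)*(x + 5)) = x - 4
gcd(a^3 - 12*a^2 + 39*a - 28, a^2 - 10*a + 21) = a - 7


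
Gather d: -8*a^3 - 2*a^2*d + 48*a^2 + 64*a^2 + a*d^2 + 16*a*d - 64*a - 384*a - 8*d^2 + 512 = -8*a^3 + 112*a^2 - 448*a + d^2*(a - 8) + d*(-2*a^2 + 16*a) + 512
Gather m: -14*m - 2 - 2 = -14*m - 4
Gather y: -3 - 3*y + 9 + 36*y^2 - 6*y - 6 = 36*y^2 - 9*y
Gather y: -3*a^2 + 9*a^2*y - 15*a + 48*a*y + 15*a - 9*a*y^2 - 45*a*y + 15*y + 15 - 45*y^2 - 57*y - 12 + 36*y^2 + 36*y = -3*a^2 + y^2*(-9*a - 9) + y*(9*a^2 + 3*a - 6) + 3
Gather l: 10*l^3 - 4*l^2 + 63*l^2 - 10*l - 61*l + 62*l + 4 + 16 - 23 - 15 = 10*l^3 + 59*l^2 - 9*l - 18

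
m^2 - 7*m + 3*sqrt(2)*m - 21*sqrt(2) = (m - 7)*(m + 3*sqrt(2))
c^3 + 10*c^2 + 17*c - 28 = (c - 1)*(c + 4)*(c + 7)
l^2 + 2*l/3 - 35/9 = (l - 5/3)*(l + 7/3)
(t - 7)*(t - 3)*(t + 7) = t^3 - 3*t^2 - 49*t + 147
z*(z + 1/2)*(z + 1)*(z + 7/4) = z^4 + 13*z^3/4 + 25*z^2/8 + 7*z/8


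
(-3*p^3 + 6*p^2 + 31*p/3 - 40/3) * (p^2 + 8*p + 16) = -3*p^5 - 18*p^4 + 31*p^3/3 + 496*p^2/3 + 176*p/3 - 640/3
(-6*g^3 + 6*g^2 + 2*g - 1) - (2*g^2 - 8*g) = -6*g^3 + 4*g^2 + 10*g - 1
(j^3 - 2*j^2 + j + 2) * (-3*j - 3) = -3*j^4 + 3*j^3 + 3*j^2 - 9*j - 6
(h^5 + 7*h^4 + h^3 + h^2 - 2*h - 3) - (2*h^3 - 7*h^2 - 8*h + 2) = h^5 + 7*h^4 - h^3 + 8*h^2 + 6*h - 5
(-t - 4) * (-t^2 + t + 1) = t^3 + 3*t^2 - 5*t - 4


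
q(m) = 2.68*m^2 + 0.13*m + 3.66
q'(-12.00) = -64.19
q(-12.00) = 388.02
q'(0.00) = 0.13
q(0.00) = 3.66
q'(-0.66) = -3.41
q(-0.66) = 4.74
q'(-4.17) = -22.22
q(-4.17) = 49.72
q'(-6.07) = -32.41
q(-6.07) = 101.62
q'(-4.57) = -24.37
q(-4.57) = 59.04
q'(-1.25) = -6.57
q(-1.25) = 7.68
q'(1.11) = 6.08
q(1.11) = 7.11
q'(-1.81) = -9.57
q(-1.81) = 12.20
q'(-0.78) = -4.05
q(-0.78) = 5.19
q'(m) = 5.36*m + 0.13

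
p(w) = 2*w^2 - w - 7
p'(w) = 4*w - 1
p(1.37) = -4.62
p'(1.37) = 4.48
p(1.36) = -4.66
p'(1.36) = 4.44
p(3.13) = 9.46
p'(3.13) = 11.52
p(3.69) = 16.54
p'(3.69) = 13.76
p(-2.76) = 11.00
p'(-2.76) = -12.04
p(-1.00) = -4.00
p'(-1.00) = -5.00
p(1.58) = -3.59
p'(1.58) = 5.32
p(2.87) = 6.60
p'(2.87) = 10.48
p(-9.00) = 164.00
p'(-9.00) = -37.00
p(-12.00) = 293.00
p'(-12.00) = -49.00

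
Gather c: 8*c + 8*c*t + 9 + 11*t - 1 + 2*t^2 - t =c*(8*t + 8) + 2*t^2 + 10*t + 8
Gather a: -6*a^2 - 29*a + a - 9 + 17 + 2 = -6*a^2 - 28*a + 10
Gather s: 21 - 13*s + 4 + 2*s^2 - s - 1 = 2*s^2 - 14*s + 24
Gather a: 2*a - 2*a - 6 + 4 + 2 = 0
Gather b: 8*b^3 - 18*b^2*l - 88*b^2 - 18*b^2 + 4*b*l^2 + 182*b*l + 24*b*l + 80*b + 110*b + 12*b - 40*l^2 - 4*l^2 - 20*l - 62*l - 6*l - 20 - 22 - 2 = 8*b^3 + b^2*(-18*l - 106) + b*(4*l^2 + 206*l + 202) - 44*l^2 - 88*l - 44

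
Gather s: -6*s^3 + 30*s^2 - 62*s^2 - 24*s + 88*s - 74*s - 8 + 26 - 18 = -6*s^3 - 32*s^2 - 10*s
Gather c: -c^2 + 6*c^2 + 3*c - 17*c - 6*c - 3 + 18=5*c^2 - 20*c + 15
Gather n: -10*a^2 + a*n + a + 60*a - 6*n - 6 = -10*a^2 + 61*a + n*(a - 6) - 6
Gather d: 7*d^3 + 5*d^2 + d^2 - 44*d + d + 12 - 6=7*d^3 + 6*d^2 - 43*d + 6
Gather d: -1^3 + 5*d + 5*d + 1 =10*d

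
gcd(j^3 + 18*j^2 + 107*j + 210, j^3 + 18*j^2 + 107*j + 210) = j^3 + 18*j^2 + 107*j + 210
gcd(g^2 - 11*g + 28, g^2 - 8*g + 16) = g - 4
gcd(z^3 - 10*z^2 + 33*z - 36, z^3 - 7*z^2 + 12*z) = z^2 - 7*z + 12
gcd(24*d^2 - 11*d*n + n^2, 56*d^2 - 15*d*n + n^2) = 8*d - n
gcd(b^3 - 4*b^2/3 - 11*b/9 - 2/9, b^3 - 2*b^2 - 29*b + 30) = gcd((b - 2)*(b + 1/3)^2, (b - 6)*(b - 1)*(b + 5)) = 1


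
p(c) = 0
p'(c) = 0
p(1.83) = 0.00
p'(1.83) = 0.00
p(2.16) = 0.00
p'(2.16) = 0.00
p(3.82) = 0.00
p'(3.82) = 0.00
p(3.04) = 0.00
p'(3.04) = 0.00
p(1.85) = 0.00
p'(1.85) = 0.00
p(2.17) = 0.00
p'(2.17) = 0.00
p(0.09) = 0.00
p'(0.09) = 0.00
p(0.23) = 0.00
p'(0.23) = 0.00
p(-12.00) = 0.00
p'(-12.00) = 0.00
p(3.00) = 0.00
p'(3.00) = 0.00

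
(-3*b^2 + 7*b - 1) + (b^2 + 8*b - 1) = -2*b^2 + 15*b - 2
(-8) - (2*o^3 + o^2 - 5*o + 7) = -2*o^3 - o^2 + 5*o - 15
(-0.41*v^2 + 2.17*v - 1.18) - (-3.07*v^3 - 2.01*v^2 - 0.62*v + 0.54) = 3.07*v^3 + 1.6*v^2 + 2.79*v - 1.72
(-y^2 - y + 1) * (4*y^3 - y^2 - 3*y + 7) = -4*y^5 - 3*y^4 + 8*y^3 - 5*y^2 - 10*y + 7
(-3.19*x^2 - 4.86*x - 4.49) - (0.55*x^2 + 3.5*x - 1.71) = -3.74*x^2 - 8.36*x - 2.78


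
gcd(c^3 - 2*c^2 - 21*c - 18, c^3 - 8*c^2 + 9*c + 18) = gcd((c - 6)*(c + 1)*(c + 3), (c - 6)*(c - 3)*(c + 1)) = c^2 - 5*c - 6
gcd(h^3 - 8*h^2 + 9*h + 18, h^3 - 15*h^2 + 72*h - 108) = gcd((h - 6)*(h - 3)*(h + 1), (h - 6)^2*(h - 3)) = h^2 - 9*h + 18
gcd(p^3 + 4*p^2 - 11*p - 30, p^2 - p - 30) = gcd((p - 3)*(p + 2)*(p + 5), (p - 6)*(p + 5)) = p + 5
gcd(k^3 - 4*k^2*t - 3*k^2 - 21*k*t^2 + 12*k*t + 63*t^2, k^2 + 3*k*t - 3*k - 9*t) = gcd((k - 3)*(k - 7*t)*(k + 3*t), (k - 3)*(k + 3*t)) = k^2 + 3*k*t - 3*k - 9*t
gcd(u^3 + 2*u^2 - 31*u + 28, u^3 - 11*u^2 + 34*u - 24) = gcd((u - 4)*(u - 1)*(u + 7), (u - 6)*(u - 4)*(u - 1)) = u^2 - 5*u + 4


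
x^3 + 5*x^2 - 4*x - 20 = (x - 2)*(x + 2)*(x + 5)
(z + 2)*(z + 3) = z^2 + 5*z + 6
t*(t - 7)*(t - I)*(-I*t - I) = -I*t^4 - t^3 + 6*I*t^3 + 6*t^2 + 7*I*t^2 + 7*t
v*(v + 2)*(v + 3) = v^3 + 5*v^2 + 6*v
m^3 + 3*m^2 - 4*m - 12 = (m - 2)*(m + 2)*(m + 3)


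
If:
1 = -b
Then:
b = -1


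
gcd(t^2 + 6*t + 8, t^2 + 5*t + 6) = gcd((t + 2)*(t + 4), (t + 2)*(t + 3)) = t + 2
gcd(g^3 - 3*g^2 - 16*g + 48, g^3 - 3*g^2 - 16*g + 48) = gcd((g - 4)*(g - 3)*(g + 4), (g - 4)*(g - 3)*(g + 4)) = g^3 - 3*g^2 - 16*g + 48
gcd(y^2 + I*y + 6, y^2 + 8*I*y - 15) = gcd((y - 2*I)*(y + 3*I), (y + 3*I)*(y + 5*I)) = y + 3*I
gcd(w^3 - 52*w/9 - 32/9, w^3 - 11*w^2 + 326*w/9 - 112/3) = w - 8/3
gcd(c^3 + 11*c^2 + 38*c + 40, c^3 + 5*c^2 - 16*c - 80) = c^2 + 9*c + 20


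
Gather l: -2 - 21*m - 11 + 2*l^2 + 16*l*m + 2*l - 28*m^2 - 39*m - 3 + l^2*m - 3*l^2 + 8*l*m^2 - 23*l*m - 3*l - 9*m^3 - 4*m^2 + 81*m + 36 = l^2*(m - 1) + l*(8*m^2 - 7*m - 1) - 9*m^3 - 32*m^2 + 21*m + 20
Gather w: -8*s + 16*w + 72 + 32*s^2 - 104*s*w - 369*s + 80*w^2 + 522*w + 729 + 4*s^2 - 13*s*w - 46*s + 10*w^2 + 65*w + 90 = 36*s^2 - 423*s + 90*w^2 + w*(603 - 117*s) + 891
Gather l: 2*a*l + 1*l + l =l*(2*a + 2)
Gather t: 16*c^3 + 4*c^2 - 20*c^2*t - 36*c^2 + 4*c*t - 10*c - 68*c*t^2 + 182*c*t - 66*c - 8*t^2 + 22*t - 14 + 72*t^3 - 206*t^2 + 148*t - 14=16*c^3 - 32*c^2 - 76*c + 72*t^3 + t^2*(-68*c - 214) + t*(-20*c^2 + 186*c + 170) - 28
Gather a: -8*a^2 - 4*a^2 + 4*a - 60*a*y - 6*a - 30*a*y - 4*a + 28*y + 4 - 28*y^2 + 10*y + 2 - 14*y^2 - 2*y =-12*a^2 + a*(-90*y - 6) - 42*y^2 + 36*y + 6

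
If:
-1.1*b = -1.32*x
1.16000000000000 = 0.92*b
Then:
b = 1.26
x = 1.05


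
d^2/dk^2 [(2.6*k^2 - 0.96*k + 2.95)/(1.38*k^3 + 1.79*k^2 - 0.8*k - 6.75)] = (9.90288*k^6 - 10.969344*k^5 + 70.409808*k^4 + 454.834288*k^3 + 118.34997*k^2 + 69.9339*k + 322.35575)/(2.628072*k^9 + 10.226628*k^8 + 8.694414*k^7 - 44.685721*k^6 - 105.08334*k^5 - 16.734225*k^4 + 246.11275*k^3 + 231.710625*k^2 - 109.35*k - 307.546875)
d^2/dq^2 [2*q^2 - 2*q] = 4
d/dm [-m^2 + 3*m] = 3 - 2*m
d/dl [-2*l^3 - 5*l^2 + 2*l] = -6*l^2 - 10*l + 2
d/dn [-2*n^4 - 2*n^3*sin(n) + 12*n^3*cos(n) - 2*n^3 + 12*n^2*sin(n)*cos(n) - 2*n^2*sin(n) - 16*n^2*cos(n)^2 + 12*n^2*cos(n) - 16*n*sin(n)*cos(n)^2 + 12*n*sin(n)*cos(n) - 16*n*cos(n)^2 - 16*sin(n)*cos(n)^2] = -12*n^3*sin(n) - 2*n^3*cos(n) - 8*n^3 - 18*n^2*sin(n) + 16*n^2*sin(2*n) + 34*n^2*cos(n) + 12*n^2*cos(2*n) - 6*n^2 - 4*n*sin(n) + 28*n*sin(2*n) + 20*n*cos(n) - 4*n*cos(2*n) - 12*n*cos(3*n) - 16*n + 6*sin(2*n) - 4*sin(3*n) - 4*sqrt(2)*sin(n + pi/4) - 8*cos(2*n) - 12*cos(3*n) - 8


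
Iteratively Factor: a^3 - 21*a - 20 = (a - 5)*(a^2 + 5*a + 4) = (a - 5)*(a + 4)*(a + 1)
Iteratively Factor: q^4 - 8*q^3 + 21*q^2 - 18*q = (q - 3)*(q^3 - 5*q^2 + 6*q) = q*(q - 3)*(q^2 - 5*q + 6) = q*(q - 3)^2*(q - 2)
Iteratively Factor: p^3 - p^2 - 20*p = (p + 4)*(p^2 - 5*p) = (p - 5)*(p + 4)*(p)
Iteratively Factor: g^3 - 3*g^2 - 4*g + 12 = (g + 2)*(g^2 - 5*g + 6) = (g - 2)*(g + 2)*(g - 3)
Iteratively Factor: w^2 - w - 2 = (w - 2)*(w + 1)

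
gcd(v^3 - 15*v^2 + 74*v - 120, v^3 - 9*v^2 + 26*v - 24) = v - 4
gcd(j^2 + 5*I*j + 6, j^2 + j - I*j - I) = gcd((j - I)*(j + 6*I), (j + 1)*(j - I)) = j - I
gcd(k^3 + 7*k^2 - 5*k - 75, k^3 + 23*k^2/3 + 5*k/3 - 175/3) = k^2 + 10*k + 25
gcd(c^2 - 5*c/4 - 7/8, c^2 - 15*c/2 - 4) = c + 1/2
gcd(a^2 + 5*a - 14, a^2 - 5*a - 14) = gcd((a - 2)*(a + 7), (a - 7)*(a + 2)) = 1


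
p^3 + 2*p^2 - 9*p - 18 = (p - 3)*(p + 2)*(p + 3)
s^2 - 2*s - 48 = (s - 8)*(s + 6)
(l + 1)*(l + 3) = l^2 + 4*l + 3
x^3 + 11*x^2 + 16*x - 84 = (x - 2)*(x + 6)*(x + 7)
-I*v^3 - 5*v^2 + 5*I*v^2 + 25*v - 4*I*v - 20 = (v - 4)*(v - 5*I)*(-I*v + I)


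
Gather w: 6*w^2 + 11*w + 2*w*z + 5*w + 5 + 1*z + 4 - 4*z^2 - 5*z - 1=6*w^2 + w*(2*z + 16) - 4*z^2 - 4*z + 8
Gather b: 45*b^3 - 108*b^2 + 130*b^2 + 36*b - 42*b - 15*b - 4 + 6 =45*b^3 + 22*b^2 - 21*b + 2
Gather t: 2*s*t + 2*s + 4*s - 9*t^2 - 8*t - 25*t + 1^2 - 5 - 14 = 6*s - 9*t^2 + t*(2*s - 33) - 18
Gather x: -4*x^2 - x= -4*x^2 - x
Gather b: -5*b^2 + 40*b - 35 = -5*b^2 + 40*b - 35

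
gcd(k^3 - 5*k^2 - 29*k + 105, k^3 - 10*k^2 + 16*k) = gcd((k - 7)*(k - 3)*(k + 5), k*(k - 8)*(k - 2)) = 1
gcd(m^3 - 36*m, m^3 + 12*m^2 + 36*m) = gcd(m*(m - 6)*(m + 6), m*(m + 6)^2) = m^2 + 6*m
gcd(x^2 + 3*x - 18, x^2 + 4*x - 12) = x + 6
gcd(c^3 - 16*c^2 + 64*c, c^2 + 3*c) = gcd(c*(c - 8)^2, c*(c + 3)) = c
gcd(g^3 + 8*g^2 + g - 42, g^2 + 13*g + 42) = g + 7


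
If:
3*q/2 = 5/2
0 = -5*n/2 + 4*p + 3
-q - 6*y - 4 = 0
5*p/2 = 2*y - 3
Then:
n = -434/225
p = -88/45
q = 5/3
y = -17/18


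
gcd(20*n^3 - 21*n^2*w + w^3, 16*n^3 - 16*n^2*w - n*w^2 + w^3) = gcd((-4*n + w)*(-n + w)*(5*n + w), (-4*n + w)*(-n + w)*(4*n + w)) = 4*n^2 - 5*n*w + w^2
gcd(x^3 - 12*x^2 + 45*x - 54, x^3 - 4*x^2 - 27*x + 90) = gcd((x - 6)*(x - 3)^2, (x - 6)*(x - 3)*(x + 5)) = x^2 - 9*x + 18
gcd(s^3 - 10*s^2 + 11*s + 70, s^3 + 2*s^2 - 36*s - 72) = s + 2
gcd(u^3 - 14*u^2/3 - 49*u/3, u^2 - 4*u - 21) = u - 7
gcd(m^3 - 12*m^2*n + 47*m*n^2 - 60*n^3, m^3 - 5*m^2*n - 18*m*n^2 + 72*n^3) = m - 3*n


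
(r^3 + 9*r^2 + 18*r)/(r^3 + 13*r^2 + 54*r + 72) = r/(r + 4)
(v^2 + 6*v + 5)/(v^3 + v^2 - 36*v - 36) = (v + 5)/(v^2 - 36)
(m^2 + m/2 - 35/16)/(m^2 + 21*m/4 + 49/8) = (4*m - 5)/(2*(2*m + 7))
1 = 1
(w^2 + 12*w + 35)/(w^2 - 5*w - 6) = (w^2 + 12*w + 35)/(w^2 - 5*w - 6)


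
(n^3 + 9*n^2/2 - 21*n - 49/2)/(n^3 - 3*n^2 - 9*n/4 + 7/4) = 2*(n + 7)/(2*n - 1)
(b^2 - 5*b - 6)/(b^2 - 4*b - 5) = (b - 6)/(b - 5)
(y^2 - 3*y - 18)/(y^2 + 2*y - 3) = (y - 6)/(y - 1)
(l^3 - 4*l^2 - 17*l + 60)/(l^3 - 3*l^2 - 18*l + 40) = (l - 3)/(l - 2)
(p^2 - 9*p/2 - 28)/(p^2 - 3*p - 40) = (p + 7/2)/(p + 5)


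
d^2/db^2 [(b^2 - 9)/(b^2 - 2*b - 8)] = 2*(2*b^3 - 3*b^2 + 54*b - 44)/(b^6 - 6*b^5 - 12*b^4 + 88*b^3 + 96*b^2 - 384*b - 512)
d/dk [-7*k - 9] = -7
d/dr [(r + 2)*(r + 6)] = 2*r + 8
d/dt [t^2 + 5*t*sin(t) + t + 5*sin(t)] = 5*t*cos(t) + 2*t + 5*sqrt(2)*sin(t + pi/4) + 1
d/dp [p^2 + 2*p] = 2*p + 2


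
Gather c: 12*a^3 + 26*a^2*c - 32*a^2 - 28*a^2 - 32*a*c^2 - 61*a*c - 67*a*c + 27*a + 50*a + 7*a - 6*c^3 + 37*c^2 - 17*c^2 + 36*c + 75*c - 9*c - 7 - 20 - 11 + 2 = 12*a^3 - 60*a^2 + 84*a - 6*c^3 + c^2*(20 - 32*a) + c*(26*a^2 - 128*a + 102) - 36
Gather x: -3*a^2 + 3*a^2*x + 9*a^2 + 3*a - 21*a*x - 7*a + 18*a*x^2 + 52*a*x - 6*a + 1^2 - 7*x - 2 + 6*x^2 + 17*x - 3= 6*a^2 - 10*a + x^2*(18*a + 6) + x*(3*a^2 + 31*a + 10) - 4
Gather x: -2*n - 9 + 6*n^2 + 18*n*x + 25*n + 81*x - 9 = 6*n^2 + 23*n + x*(18*n + 81) - 18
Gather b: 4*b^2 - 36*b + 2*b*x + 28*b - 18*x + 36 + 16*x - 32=4*b^2 + b*(2*x - 8) - 2*x + 4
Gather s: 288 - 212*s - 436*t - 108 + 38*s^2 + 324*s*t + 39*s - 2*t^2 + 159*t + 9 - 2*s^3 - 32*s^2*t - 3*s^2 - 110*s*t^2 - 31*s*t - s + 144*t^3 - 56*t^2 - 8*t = -2*s^3 + s^2*(35 - 32*t) + s*(-110*t^2 + 293*t - 174) + 144*t^3 - 58*t^2 - 285*t + 189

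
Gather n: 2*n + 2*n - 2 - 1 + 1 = 4*n - 2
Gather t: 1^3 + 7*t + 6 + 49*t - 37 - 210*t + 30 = -154*t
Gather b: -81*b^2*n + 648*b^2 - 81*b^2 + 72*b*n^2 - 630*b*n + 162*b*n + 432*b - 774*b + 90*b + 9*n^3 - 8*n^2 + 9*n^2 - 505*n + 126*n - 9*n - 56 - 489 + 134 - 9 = b^2*(567 - 81*n) + b*(72*n^2 - 468*n - 252) + 9*n^3 + n^2 - 388*n - 420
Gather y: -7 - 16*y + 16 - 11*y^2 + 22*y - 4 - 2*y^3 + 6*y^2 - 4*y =-2*y^3 - 5*y^2 + 2*y + 5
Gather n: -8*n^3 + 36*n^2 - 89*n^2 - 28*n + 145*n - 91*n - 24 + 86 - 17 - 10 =-8*n^3 - 53*n^2 + 26*n + 35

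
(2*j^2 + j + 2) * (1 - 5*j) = -10*j^3 - 3*j^2 - 9*j + 2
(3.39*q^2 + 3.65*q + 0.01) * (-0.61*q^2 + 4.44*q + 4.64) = -2.0679*q^4 + 12.8251*q^3 + 31.9295*q^2 + 16.9804*q + 0.0464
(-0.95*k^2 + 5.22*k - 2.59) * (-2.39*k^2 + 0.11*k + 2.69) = 2.2705*k^4 - 12.5803*k^3 + 4.2088*k^2 + 13.7569*k - 6.9671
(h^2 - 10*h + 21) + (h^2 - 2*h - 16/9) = 2*h^2 - 12*h + 173/9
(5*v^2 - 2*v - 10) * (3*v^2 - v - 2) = 15*v^4 - 11*v^3 - 38*v^2 + 14*v + 20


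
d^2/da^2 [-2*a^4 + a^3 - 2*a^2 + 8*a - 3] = -24*a^2 + 6*a - 4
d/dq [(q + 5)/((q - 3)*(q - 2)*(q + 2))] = 2*(-q^3 - 6*q^2 + 15*q + 16)/(q^6 - 6*q^5 + q^4 + 48*q^3 - 56*q^2 - 96*q + 144)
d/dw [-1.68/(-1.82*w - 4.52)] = -3.0576/(1.82*w + 4.52)^2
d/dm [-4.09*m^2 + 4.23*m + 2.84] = 4.23 - 8.18*m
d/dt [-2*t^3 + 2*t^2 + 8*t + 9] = -6*t^2 + 4*t + 8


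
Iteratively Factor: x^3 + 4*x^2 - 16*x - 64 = (x - 4)*(x^2 + 8*x + 16) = (x - 4)*(x + 4)*(x + 4)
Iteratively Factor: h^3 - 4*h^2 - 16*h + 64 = (h - 4)*(h^2 - 16) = (h - 4)*(h + 4)*(h - 4)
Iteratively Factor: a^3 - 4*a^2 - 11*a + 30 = (a + 3)*(a^2 - 7*a + 10) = (a - 5)*(a + 3)*(a - 2)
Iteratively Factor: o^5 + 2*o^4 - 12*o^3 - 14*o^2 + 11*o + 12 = (o + 1)*(o^4 + o^3 - 13*o^2 - o + 12) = (o + 1)^2*(o^3 - 13*o + 12) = (o + 1)^2*(o + 4)*(o^2 - 4*o + 3) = (o - 3)*(o + 1)^2*(o + 4)*(o - 1)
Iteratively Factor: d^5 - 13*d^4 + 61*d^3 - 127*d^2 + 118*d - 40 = (d - 5)*(d^4 - 8*d^3 + 21*d^2 - 22*d + 8) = (d - 5)*(d - 1)*(d^3 - 7*d^2 + 14*d - 8) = (d - 5)*(d - 4)*(d - 1)*(d^2 - 3*d + 2) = (d - 5)*(d - 4)*(d - 2)*(d - 1)*(d - 1)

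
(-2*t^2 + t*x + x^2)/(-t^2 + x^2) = (2*t + x)/(t + x)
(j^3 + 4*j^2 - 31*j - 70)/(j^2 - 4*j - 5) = (j^2 + 9*j + 14)/(j + 1)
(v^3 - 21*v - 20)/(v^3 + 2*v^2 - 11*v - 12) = (v - 5)/(v - 3)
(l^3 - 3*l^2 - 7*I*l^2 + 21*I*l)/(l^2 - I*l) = (l^2 - 3*l - 7*I*l + 21*I)/(l - I)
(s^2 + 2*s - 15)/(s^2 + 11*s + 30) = (s - 3)/(s + 6)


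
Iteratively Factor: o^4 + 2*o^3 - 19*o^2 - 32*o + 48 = (o - 1)*(o^3 + 3*o^2 - 16*o - 48) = (o - 1)*(o + 3)*(o^2 - 16) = (o - 1)*(o + 3)*(o + 4)*(o - 4)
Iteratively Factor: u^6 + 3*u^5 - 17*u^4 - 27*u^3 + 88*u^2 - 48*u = (u + 4)*(u^5 - u^4 - 13*u^3 + 25*u^2 - 12*u) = (u - 1)*(u + 4)*(u^4 - 13*u^2 + 12*u) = u*(u - 1)*(u + 4)*(u^3 - 13*u + 12) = u*(u - 1)^2*(u + 4)*(u^2 + u - 12) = u*(u - 1)^2*(u + 4)^2*(u - 3)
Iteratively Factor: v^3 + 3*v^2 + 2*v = (v + 2)*(v^2 + v) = v*(v + 2)*(v + 1)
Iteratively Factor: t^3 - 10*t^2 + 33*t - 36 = (t - 3)*(t^2 - 7*t + 12) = (t - 4)*(t - 3)*(t - 3)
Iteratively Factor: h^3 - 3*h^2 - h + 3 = (h - 1)*(h^2 - 2*h - 3) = (h - 3)*(h - 1)*(h + 1)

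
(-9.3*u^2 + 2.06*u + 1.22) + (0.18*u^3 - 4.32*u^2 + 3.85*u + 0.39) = 0.18*u^3 - 13.62*u^2 + 5.91*u + 1.61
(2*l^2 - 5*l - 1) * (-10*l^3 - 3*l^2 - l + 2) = -20*l^5 + 44*l^4 + 23*l^3 + 12*l^2 - 9*l - 2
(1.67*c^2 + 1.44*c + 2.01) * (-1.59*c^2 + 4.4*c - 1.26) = -2.6553*c^4 + 5.0584*c^3 + 1.0359*c^2 + 7.0296*c - 2.5326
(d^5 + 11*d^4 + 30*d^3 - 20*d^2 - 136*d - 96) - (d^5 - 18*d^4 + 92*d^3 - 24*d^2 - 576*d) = 29*d^4 - 62*d^3 + 4*d^2 + 440*d - 96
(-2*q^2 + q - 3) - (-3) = -2*q^2 + q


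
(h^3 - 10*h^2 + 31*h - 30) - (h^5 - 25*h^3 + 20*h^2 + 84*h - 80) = -h^5 + 26*h^3 - 30*h^2 - 53*h + 50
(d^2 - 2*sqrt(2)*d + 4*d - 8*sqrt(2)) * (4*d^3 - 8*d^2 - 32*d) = 4*d^5 - 8*sqrt(2)*d^4 + 8*d^4 - 64*d^3 - 16*sqrt(2)*d^3 - 128*d^2 + 128*sqrt(2)*d^2 + 256*sqrt(2)*d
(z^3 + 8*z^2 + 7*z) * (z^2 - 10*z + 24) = z^5 - 2*z^4 - 49*z^3 + 122*z^2 + 168*z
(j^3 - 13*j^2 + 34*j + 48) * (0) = 0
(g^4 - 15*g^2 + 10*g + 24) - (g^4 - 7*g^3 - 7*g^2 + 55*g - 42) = 7*g^3 - 8*g^2 - 45*g + 66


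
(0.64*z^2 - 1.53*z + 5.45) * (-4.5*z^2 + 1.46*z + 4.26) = -2.88*z^4 + 7.8194*z^3 - 24.0324*z^2 + 1.4392*z + 23.217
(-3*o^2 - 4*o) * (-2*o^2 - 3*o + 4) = 6*o^4 + 17*o^3 - 16*o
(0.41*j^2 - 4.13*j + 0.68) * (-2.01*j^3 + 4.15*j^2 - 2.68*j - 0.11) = -0.8241*j^5 + 10.0028*j^4 - 19.6051*j^3 + 13.8453*j^2 - 1.3681*j - 0.0748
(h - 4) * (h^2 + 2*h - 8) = h^3 - 2*h^2 - 16*h + 32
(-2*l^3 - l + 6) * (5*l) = -10*l^4 - 5*l^2 + 30*l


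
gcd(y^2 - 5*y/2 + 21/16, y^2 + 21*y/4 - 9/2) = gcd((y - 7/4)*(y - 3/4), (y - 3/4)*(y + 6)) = y - 3/4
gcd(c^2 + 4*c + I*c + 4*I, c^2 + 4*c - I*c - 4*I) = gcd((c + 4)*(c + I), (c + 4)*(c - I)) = c + 4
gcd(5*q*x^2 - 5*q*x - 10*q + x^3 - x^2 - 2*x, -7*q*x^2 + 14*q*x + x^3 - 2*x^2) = x - 2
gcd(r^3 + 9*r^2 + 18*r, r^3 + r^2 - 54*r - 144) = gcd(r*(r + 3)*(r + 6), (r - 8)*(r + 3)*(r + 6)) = r^2 + 9*r + 18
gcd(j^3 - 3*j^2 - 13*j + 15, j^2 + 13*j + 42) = 1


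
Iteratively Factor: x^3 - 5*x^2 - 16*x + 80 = (x - 5)*(x^2 - 16) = (x - 5)*(x - 4)*(x + 4)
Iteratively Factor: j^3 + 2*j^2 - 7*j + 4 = (j + 4)*(j^2 - 2*j + 1) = (j - 1)*(j + 4)*(j - 1)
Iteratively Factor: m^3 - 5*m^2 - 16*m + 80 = (m - 4)*(m^2 - m - 20) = (m - 4)*(m + 4)*(m - 5)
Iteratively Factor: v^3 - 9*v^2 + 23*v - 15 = (v - 5)*(v^2 - 4*v + 3) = (v - 5)*(v - 1)*(v - 3)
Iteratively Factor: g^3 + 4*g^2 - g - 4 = (g + 4)*(g^2 - 1) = (g - 1)*(g + 4)*(g + 1)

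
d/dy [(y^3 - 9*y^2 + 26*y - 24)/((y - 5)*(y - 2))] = (y^2 - 10*y + 23)/(y^2 - 10*y + 25)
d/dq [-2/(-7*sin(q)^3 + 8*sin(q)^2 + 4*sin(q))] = 2*(-21*cos(q) + 16/tan(q) + 4*cos(q)/sin(q)^2)/(7*sin(q)^2 - 8*sin(q) - 4)^2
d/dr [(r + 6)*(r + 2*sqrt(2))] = 2*r + 2*sqrt(2) + 6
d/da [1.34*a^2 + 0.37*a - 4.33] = 2.68*a + 0.37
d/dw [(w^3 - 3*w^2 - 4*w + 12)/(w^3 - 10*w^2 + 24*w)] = (-7*w^4 + 56*w^3 - 148*w^2 + 240*w - 288)/(w^2*(w^4 - 20*w^3 + 148*w^2 - 480*w + 576))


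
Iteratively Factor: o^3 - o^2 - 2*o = (o)*(o^2 - o - 2) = o*(o - 2)*(o + 1)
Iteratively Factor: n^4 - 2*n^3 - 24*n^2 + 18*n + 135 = (n - 3)*(n^3 + n^2 - 21*n - 45) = (n - 3)*(n + 3)*(n^2 - 2*n - 15) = (n - 3)*(n + 3)^2*(n - 5)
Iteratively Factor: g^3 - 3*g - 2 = (g + 1)*(g^2 - g - 2) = (g - 2)*(g + 1)*(g + 1)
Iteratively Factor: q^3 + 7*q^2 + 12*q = (q + 4)*(q^2 + 3*q) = q*(q + 4)*(q + 3)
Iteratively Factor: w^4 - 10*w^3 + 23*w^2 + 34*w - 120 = (w + 2)*(w^3 - 12*w^2 + 47*w - 60) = (w - 4)*(w + 2)*(w^2 - 8*w + 15) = (w - 5)*(w - 4)*(w + 2)*(w - 3)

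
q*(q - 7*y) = q^2 - 7*q*y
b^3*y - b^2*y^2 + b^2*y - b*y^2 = b*(b - y)*(b*y + y)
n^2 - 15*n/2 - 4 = (n - 8)*(n + 1/2)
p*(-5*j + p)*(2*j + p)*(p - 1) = -10*j^2*p^2 + 10*j^2*p - 3*j*p^3 + 3*j*p^2 + p^4 - p^3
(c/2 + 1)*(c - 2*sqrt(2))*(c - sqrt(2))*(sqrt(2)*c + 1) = sqrt(2)*c^4/2 - 5*c^3/2 + sqrt(2)*c^3 - 5*c^2 + sqrt(2)*c^2/2 + sqrt(2)*c + 2*c + 4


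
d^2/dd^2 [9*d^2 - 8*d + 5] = 18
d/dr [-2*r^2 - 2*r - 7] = -4*r - 2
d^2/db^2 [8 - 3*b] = 0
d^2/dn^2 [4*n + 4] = 0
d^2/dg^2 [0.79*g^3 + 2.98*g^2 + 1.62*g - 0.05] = 4.74*g + 5.96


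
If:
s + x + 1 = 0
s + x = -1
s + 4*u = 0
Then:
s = -x - 1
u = x/4 + 1/4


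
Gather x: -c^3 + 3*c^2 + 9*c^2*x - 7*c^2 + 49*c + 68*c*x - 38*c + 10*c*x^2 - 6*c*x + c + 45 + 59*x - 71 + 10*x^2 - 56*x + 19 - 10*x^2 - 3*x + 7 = -c^3 - 4*c^2 + 10*c*x^2 + 12*c + x*(9*c^2 + 62*c)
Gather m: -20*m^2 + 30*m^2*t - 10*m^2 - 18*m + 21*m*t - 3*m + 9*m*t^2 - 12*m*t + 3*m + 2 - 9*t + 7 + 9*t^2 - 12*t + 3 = m^2*(30*t - 30) + m*(9*t^2 + 9*t - 18) + 9*t^2 - 21*t + 12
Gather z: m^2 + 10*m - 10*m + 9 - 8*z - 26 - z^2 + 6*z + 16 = m^2 - z^2 - 2*z - 1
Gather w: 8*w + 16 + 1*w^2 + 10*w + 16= w^2 + 18*w + 32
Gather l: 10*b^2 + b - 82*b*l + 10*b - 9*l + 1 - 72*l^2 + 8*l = 10*b^2 + 11*b - 72*l^2 + l*(-82*b - 1) + 1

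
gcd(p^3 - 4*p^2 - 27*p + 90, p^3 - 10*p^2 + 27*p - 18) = p^2 - 9*p + 18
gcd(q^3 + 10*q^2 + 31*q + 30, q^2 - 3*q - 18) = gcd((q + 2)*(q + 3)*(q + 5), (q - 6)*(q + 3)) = q + 3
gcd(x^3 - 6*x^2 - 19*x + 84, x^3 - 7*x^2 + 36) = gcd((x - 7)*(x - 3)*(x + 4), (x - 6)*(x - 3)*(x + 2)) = x - 3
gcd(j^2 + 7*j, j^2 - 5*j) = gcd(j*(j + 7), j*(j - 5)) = j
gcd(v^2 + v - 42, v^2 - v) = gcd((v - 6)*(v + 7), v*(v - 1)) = 1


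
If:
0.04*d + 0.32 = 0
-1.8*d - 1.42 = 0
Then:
No Solution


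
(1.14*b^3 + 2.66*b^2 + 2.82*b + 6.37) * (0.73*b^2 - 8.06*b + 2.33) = 0.8322*b^5 - 7.2466*b^4 - 16.7248*b^3 - 11.8813*b^2 - 44.7716*b + 14.8421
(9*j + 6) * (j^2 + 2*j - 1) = 9*j^3 + 24*j^2 + 3*j - 6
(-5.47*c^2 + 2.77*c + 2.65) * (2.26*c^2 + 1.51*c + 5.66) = -12.3622*c^4 - 1.9995*c^3 - 20.7885*c^2 + 19.6797*c + 14.999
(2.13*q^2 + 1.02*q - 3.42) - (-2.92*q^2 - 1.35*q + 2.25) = 5.05*q^2 + 2.37*q - 5.67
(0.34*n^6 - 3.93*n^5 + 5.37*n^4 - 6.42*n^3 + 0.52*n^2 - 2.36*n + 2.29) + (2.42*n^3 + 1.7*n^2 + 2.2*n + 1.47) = 0.34*n^6 - 3.93*n^5 + 5.37*n^4 - 4.0*n^3 + 2.22*n^2 - 0.16*n + 3.76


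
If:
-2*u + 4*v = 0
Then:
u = 2*v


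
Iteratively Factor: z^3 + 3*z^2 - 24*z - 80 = (z + 4)*(z^2 - z - 20) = (z - 5)*(z + 4)*(z + 4)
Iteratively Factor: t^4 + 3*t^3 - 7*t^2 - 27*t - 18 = (t + 2)*(t^3 + t^2 - 9*t - 9) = (t - 3)*(t + 2)*(t^2 + 4*t + 3) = (t - 3)*(t + 1)*(t + 2)*(t + 3)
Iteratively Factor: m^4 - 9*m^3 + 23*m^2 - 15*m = (m - 1)*(m^3 - 8*m^2 + 15*m) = (m - 3)*(m - 1)*(m^2 - 5*m) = (m - 5)*(m - 3)*(m - 1)*(m)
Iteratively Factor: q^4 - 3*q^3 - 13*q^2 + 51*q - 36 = (q - 3)*(q^3 - 13*q + 12) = (q - 3)^2*(q^2 + 3*q - 4) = (q - 3)^2*(q + 4)*(q - 1)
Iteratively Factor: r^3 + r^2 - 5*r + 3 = (r - 1)*(r^2 + 2*r - 3) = (r - 1)*(r + 3)*(r - 1)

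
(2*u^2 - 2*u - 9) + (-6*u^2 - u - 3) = -4*u^2 - 3*u - 12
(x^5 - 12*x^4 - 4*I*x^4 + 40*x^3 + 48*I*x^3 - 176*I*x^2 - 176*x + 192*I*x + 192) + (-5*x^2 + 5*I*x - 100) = x^5 - 12*x^4 - 4*I*x^4 + 40*x^3 + 48*I*x^3 - 5*x^2 - 176*I*x^2 - 176*x + 197*I*x + 92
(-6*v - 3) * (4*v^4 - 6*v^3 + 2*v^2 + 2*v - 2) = -24*v^5 + 24*v^4 + 6*v^3 - 18*v^2 + 6*v + 6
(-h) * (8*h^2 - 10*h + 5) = -8*h^3 + 10*h^2 - 5*h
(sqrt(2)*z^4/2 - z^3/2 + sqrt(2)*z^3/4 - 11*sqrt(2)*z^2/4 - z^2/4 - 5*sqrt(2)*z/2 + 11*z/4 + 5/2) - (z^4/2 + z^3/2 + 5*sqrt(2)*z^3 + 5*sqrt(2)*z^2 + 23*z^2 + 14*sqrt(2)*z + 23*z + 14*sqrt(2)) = -z^4/2 + sqrt(2)*z^4/2 - 19*sqrt(2)*z^3/4 - z^3 - 93*z^2/4 - 31*sqrt(2)*z^2/4 - 33*sqrt(2)*z/2 - 81*z/4 - 14*sqrt(2) + 5/2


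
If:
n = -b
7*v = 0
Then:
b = -n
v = 0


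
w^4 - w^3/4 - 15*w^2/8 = w^2*(w - 3/2)*(w + 5/4)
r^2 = r^2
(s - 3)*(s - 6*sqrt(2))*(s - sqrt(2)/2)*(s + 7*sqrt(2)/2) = s^4 - 3*sqrt(2)*s^3 - 3*s^3 - 79*s^2/2 + 9*sqrt(2)*s^2 + 21*sqrt(2)*s + 237*s/2 - 63*sqrt(2)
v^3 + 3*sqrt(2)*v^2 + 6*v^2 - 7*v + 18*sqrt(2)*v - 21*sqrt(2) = (v - 1)*(v + 7)*(v + 3*sqrt(2))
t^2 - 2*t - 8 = (t - 4)*(t + 2)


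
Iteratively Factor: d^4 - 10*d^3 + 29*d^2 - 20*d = (d - 1)*(d^3 - 9*d^2 + 20*d) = (d - 5)*(d - 1)*(d^2 - 4*d) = d*(d - 5)*(d - 1)*(d - 4)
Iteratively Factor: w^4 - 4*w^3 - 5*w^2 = (w)*(w^3 - 4*w^2 - 5*w) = w^2*(w^2 - 4*w - 5) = w^2*(w - 5)*(w + 1)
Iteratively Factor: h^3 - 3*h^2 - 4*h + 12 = (h + 2)*(h^2 - 5*h + 6) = (h - 3)*(h + 2)*(h - 2)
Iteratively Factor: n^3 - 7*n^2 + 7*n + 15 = (n - 5)*(n^2 - 2*n - 3) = (n - 5)*(n - 3)*(n + 1)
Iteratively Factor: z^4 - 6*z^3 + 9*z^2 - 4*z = (z - 1)*(z^3 - 5*z^2 + 4*z) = z*(z - 1)*(z^2 - 5*z + 4) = z*(z - 4)*(z - 1)*(z - 1)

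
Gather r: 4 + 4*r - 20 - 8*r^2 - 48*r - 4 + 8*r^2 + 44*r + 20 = 0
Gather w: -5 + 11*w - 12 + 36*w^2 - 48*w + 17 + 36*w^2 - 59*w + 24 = 72*w^2 - 96*w + 24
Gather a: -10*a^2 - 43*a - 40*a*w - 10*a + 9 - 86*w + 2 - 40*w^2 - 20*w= -10*a^2 + a*(-40*w - 53) - 40*w^2 - 106*w + 11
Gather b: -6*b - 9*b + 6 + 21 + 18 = 45 - 15*b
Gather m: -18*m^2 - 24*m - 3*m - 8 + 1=-18*m^2 - 27*m - 7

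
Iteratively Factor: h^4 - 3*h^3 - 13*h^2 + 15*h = (h + 3)*(h^3 - 6*h^2 + 5*h) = (h - 5)*(h + 3)*(h^2 - h) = h*(h - 5)*(h + 3)*(h - 1)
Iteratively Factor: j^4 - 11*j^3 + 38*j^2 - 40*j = (j)*(j^3 - 11*j^2 + 38*j - 40) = j*(j - 4)*(j^2 - 7*j + 10) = j*(j - 5)*(j - 4)*(j - 2)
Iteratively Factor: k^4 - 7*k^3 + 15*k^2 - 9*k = (k - 1)*(k^3 - 6*k^2 + 9*k) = k*(k - 1)*(k^2 - 6*k + 9) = k*(k - 3)*(k - 1)*(k - 3)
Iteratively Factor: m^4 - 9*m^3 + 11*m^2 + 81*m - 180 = (m - 5)*(m^3 - 4*m^2 - 9*m + 36) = (m - 5)*(m - 4)*(m^2 - 9) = (m - 5)*(m - 4)*(m + 3)*(m - 3)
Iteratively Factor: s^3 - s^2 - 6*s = (s)*(s^2 - s - 6) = s*(s - 3)*(s + 2)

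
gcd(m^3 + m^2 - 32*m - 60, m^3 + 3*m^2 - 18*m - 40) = m^2 + 7*m + 10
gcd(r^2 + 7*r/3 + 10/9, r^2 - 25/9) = r + 5/3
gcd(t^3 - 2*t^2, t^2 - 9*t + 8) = 1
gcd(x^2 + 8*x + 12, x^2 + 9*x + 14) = x + 2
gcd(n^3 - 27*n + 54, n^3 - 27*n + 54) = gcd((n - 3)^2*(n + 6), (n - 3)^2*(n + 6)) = n^3 - 27*n + 54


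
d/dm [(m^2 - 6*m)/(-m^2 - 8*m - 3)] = 2*(-7*m^2 - 3*m + 9)/(m^4 + 16*m^3 + 70*m^2 + 48*m + 9)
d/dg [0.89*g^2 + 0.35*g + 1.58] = 1.78*g + 0.35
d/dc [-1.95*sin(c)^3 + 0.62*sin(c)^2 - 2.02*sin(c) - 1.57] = (-5.85*sin(c)^2 + 1.24*sin(c) - 2.02)*cos(c)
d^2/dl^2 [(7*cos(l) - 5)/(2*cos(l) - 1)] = 3*(cos(l) + cos(2*l) - 3)/(2*cos(l) - 1)^3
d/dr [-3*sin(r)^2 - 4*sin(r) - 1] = -2*(3*sin(r) + 2)*cos(r)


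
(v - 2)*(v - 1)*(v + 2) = v^3 - v^2 - 4*v + 4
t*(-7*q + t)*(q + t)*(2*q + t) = -14*q^3*t - 19*q^2*t^2 - 4*q*t^3 + t^4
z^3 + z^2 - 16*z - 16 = (z - 4)*(z + 1)*(z + 4)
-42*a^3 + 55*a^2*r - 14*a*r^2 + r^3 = (-7*a + r)*(-6*a + r)*(-a + r)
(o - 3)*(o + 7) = o^2 + 4*o - 21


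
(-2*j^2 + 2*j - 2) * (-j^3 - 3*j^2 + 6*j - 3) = 2*j^5 + 4*j^4 - 16*j^3 + 24*j^2 - 18*j + 6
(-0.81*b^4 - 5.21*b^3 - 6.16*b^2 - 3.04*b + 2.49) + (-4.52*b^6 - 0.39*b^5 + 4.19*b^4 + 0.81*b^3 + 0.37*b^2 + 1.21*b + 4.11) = -4.52*b^6 - 0.39*b^5 + 3.38*b^4 - 4.4*b^3 - 5.79*b^2 - 1.83*b + 6.6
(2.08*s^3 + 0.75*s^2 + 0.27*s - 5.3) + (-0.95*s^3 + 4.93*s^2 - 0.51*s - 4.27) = 1.13*s^3 + 5.68*s^2 - 0.24*s - 9.57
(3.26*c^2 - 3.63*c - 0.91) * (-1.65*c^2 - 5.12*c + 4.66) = -5.379*c^4 - 10.7017*c^3 + 35.2787*c^2 - 12.2566*c - 4.2406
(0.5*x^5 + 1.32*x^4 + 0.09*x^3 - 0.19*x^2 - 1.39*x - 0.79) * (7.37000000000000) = 3.685*x^5 + 9.7284*x^4 + 0.6633*x^3 - 1.4003*x^2 - 10.2443*x - 5.8223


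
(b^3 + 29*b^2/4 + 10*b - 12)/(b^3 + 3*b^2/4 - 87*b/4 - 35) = (4*b^2 + 13*b - 12)/(4*b^2 - 13*b - 35)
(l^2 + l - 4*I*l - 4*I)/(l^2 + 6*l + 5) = (l - 4*I)/(l + 5)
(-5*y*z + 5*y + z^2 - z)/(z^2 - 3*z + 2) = (-5*y + z)/(z - 2)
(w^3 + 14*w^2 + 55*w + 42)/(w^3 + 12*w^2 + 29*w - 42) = (w + 1)/(w - 1)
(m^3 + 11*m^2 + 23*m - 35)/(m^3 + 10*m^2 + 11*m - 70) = (m - 1)/(m - 2)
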